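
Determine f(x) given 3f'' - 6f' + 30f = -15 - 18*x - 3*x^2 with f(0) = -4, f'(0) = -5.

f = -76/125 - 16*x/25 - x**2/10 - 424*cos(3*x)*exp(x)/125 - 121*exp(x)*sin(3*x)/375

Divide through by 3: f'' - 2f' + 10f = -5 - x^2 - 6*x.
Characteristic equation r² - 2r + 10 = 0 has discriminant (-2)² - 4·(10) = -36 < 0, so r = 1 ± 3i.
Hence f_h = C1*cos(3*x)*exp(x) + C2*exp(x)*sin(3*x).
For the particular solution try f_p = A0 + A1*x + A2*x^2. Substituting and matching coefficients of each power of x gives A0 = -76/125, A1 = -16/25, A2 = -1/10, so f_p = -76/125 - 16*x/25 - x^2/10.
General solution: f = -76/125 - 16*x/25 - x^2/10 + C1*cos(3*x)*exp(x) + C2*exp(x)*sin(3*x).
Apply the initial conditions: f(0) = -76/125 + C1 = -4 and f'(0) = -16/25 + C1 + 3*C2 = -5. Solving gives C1 = -424/125, C2 = -121/375.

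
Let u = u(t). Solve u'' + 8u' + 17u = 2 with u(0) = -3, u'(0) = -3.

u = 2/17 - 263*exp(-4*t)*sin(t)/17 - 53*cos(t)*exp(-4*t)/17

Characteristic equation r² + 8r + 17 = 0 has discriminant (8)² - 4·(17) = -4 < 0, so r = -4 ± i.
Hence u_h = C1*cos(t)*exp(-4*t) + C2*exp(-4*t)*sin(t).
For the particular solution try u_p = A0. Substituting and matching coefficients of each power of t gives A0 = 2/17, so u_p = 2/17.
General solution: u = 2/17 + C1*cos(t)*exp(-4*t) + C2*exp(-4*t)*sin(t).
Apply the initial conditions: u(0) = 2/17 + C1 = -3 and u'(0) = C2 - 4*C1 = -3. Solving gives C1 = -53/17, C2 = -263/17.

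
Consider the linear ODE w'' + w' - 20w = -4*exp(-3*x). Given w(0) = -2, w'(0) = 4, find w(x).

Characteristic equation r² + r - 20 = 0 factors as (r - 4)(r + 5) = 0, so r = 4, -5.
Hence w_h = C1*exp(4*x) + C2*exp(-5*x).
Try w_p = A*exp(-3*x). Substituting into the equation and dividing by exp(-3*x) gives A = 2/7, so w_p = 2*exp(-3*x)/7.
General solution: w = 2*exp(-3*x)/7 + C1*exp(4*x) + C2*exp(-5*x).
Apply the initial conditions: w(0) = 2/7 + C1 + C2 = -2 and w'(0) = -6/7 - 5*C2 + 4*C1 = 4. Solving gives C1 = -46/63, C2 = -14/9.

w = -46*exp(4*x)/63 - 14*exp(-5*x)/9 + 2*exp(-3*x)/7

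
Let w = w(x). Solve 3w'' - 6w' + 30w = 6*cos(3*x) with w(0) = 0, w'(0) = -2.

w = -12*sin(3*x)/37 + 2*cos(3*x)/37 - 12*exp(x)*sin(3*x)/37 - 2*cos(3*x)*exp(x)/37

Divide through by 3: w'' - 2w' + 10w = 2*cos(3*x).
Characteristic equation r² - 2r + 10 = 0 has discriminant (-2)² - 4·(10) = -36 < 0, so r = 1 ± 3i.
Hence w_h = C1*cos(3*x)*exp(x) + C2*exp(x)*sin(3*x).
Try w_p = A*cos(3*x) + B*sin(3*x). Substituting and equating the coefficients of cos(3x) and sin(3x) gives A = 2/37, B = -12/37, so w_p = -12*sin(3*x)/37 + 2*cos(3*x)/37.
General solution: w = -12*sin(3*x)/37 + 2*cos(3*x)/37 + C1*cos(3*x)*exp(x) + C2*exp(x)*sin(3*x).
Apply the initial conditions: w(0) = 2/37 + C1 = 0 and w'(0) = -36/37 + C1 + 3*C2 = -2. Solving gives C1 = -2/37, C2 = -12/37.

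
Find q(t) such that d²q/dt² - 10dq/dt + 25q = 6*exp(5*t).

Characteristic equation r² - 10r + 25 = 0 has discriminant (-10)² - 4·(25) = 0, so r = 5 is a repeated root.
Hence q_h = (C1 + C2*t)*exp(5*t).
Since exp(5*t) solves the homogeneous equation (r = 5 is a root of multiplicity 2), multiply the trial by t^2. Try q_p = A*t^2*exp(5*t). Substituting into the equation and dividing by exp(5*t) gives A = 3, so q_p = 3*t^2*exp(5*t).

q = C1*exp(5*t) + 3*t**2*exp(5*t) + C2*t*exp(5*t)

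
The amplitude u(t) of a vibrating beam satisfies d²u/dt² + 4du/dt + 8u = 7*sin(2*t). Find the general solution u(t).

Characteristic equation r² + 4r + 8 = 0 has discriminant (4)² - 4·(8) = -16 < 0, so r = -2 ± 2i.
Hence u_h = C1*cos(2*t)*exp(-2*t) + C2*exp(-2*t)*sin(2*t).
Try u_p = A*cos(2*t) + B*sin(2*t). Substituting and equating the coefficients of cos(2t) and sin(2t) gives A = -7/10, B = 7/20, so u_p = -7*cos(2*t)/10 + 7*sin(2*t)/20.

u = -7*cos(2*t)/10 + 7*sin(2*t)/20 + C1*cos(2*t)*exp(-2*t) + C2*exp(-2*t)*sin(2*t)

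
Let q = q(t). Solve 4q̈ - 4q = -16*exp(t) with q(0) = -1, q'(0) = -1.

q = -exp(-t) - 2*t*exp(t)

Divide through by 4: q'' - q = -4*exp(t).
Characteristic equation r² - 1 = 0 factors as (r - 1)(r + 1) = 0, so r = 1, -1.
Hence q_h = C1*exp(t) + C2*exp(-t).
Since exp(t) solves the homogeneous equation (r = 1 is a root of multiplicity 1), multiply the trial by t. Try q_p = A*t*exp(t). Substituting into the equation and dividing by exp(t) gives A = -2, so q_p = -2*t*exp(t).
General solution: q = C1*exp(t) + C2*exp(-t) - 2*t*exp(t).
Apply the initial conditions: q(0) = C1 + C2 = -1 and q'(0) = -2 + C1 - C2 = -1. Solving gives C1 = 0, C2 = -1.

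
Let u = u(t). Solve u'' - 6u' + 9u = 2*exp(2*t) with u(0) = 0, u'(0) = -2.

u = -2*exp(3*t) + 2*exp(2*t)

Characteristic equation r² - 6r + 9 = 0 has discriminant (-6)² - 4·(9) = 0, so r = 3 is a repeated root.
Hence u_h = (C1 + C2*t)*exp(3*t).
Try u_p = A*exp(2*t). Substituting into the equation and dividing by exp(2*t) gives A = 2, so u_p = 2*exp(2*t).
General solution: u = 2*exp(2*t) + C1*exp(3*t) + C2*t*exp(3*t).
Apply the initial conditions: u(0) = 2 + C1 = 0 and u'(0) = 4 + C2 + 3*C1 = -2. Solving gives C1 = -2, C2 = 0.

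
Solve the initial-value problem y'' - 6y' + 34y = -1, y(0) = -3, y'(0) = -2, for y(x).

y = -1/34 - 101*cos(5*x)*exp(3*x)/34 + 47*exp(3*x)*sin(5*x)/34

Characteristic equation r² - 6r + 34 = 0 has discriminant (-6)² - 4·(34) = -100 < 0, so r = 3 ± 5i.
Hence y_h = C1*cos(5*x)*exp(3*x) + C2*exp(3*x)*sin(5*x).
For the particular solution try y_p = A0. Substituting and matching coefficients of each power of x gives A0 = -1/34, so y_p = -1/34.
General solution: y = -1/34 + C1*cos(5*x)*exp(3*x) + C2*exp(3*x)*sin(5*x).
Apply the initial conditions: y(0) = -1/34 + C1 = -3 and y'(0) = 3*C1 + 5*C2 = -2. Solving gives C1 = -101/34, C2 = 47/34.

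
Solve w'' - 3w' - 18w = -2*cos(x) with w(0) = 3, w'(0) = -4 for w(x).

w = 3*sin(x)/185 + 19*cos(x)/185 + 107*exp(-3*x)/45 + 173*exp(6*x)/333

Characteristic equation r² - 3r - 18 = 0 factors as (r + 3)(r - 6) = 0, so r = -3, 6.
Hence w_h = C1*exp(-3*x) + C2*exp(6*x).
Try w_p = A*cos(x) + B*sin(x). Substituting and equating the coefficients of cos(x) and sin(x) gives A = 19/185, B = 3/185, so w_p = 3*sin(x)/185 + 19*cos(x)/185.
General solution: w = 3*sin(x)/185 + 19*cos(x)/185 + C1*exp(-3*x) + C2*exp(6*x).
Apply the initial conditions: w(0) = 19/185 + C1 + C2 = 3 and w'(0) = 3/185 - 3*C1 + 6*C2 = -4. Solving gives C1 = 107/45, C2 = 173/333.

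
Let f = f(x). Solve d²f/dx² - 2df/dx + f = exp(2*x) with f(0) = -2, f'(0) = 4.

Characteristic equation r² - 2r + 1 = 0 has discriminant (-2)² - 4·(1) = 0, so r = 1 is a repeated root.
Hence f_h = (C1 + C2*x)*exp(x).
Try f_p = A*exp(2*x). Substituting into the equation and dividing by exp(2*x) gives A = 1, so f_p = exp(2*x).
General solution: f = C1*exp(x) + C2*x*exp(x) + exp(2*x).
Apply the initial conditions: f(0) = 1 + C1 = -2 and f'(0) = 2 + C1 + C2 = 4. Solving gives C1 = -3, C2 = 5.

f = -3*exp(x) + 5*x*exp(x) + exp(2*x)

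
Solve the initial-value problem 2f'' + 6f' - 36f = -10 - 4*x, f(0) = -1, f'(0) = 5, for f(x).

Divide through by 2: f'' + 3f' - 18f = -5 - 2*x.
Characteristic equation r² + 3r - 18 = 0 factors as (r + 6)(r - 3) = 0, so r = -6, 3.
Hence f_h = C1*exp(-6*x) + C2*exp(3*x).
For the particular solution try f_p = A0 + A1*x. Substituting and matching coefficients of each power of x gives A0 = 8/27, A1 = 1/9, so f_p = 8/27 + x/9.
General solution: f = 8/27 + x/9 + C1*exp(-6*x) + C2*exp(3*x).
Apply the initial conditions: f(0) = 8/27 + C1 + C2 = -1 and f'(0) = 1/9 - 6*C1 + 3*C2 = 5. Solving gives C1 = -79/81, C2 = -26/81.

f = 8/27 - 79*exp(-6*x)/81 - 26*exp(3*x)/81 + x/9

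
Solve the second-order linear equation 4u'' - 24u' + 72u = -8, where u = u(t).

u = -1/9 + C1*cos(3*t)*exp(3*t) + C2*exp(3*t)*sin(3*t)

Divide through by 4: u'' - 6u' + 18u = -2.
Characteristic equation r² - 6r + 18 = 0 has discriminant (-6)² - 4·(18) = -36 < 0, so r = 3 ± 3i.
Hence u_h = C1*cos(3*t)*exp(3*t) + C2*exp(3*t)*sin(3*t).
For the particular solution try u_p = A0. Substituting and matching coefficients of each power of t gives A0 = -1/9, so u_p = -1/9.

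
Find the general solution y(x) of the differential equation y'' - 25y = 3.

y = -3/25 + C1*exp(-5*x) + C2*exp(5*x)

Characteristic equation r² - 25 = 0 factors as (r + 5)(r - 5) = 0, so r = -5, 5.
Hence y_h = C1*exp(-5*x) + C2*exp(5*x).
For the particular solution try y_p = A0. Substituting and matching coefficients of each power of x gives A0 = -3/25, so y_p = -3/25.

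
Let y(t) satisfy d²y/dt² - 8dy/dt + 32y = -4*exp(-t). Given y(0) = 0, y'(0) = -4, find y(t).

Characteristic equation r² - 8r + 32 = 0 has discriminant (-8)² - 4·(32) = -64 < 0, so r = 4 ± 4i.
Hence y_h = C1*cos(4*t)*exp(4*t) + C2*exp(4*t)*sin(4*t).
Try y_p = A*exp(-t). Substituting into the equation and dividing by exp(-t) gives A = -4/41, so y_p = -4*exp(-t)/41.
General solution: y = -4*exp(-t)/41 + C1*cos(4*t)*exp(4*t) + C2*exp(4*t)*sin(4*t).
Apply the initial conditions: y(0) = -4/41 + C1 = 0 and y'(0) = 4/41 + 4*C1 + 4*C2 = -4. Solving gives C1 = 4/41, C2 = -46/41.

y = -4*exp(-t)/41 - 46*exp(4*t)*sin(4*t)/41 + 4*cos(4*t)*exp(4*t)/41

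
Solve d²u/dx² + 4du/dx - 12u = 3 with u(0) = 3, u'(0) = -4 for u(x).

Characteristic equation r² + 4r - 12 = 0 factors as (r + 6)(r - 2) = 0, so r = -6, 2.
Hence u_h = C1*exp(-6*x) + C2*exp(2*x).
For the particular solution try u_p = A0. Substituting and matching coefficients of each power of x gives A0 = -1/4, so u_p = -1/4.
General solution: u = -1/4 + C1*exp(-6*x) + C2*exp(2*x).
Apply the initial conditions: u(0) = -1/4 + C1 + C2 = 3 and u'(0) = -6*C1 + 2*C2 = -4. Solving gives C1 = 21/16, C2 = 31/16.

u = -1/4 + 21*exp(-6*x)/16 + 31*exp(2*x)/16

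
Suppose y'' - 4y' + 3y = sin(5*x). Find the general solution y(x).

Characteristic equation r² - 4r + 3 = 0 factors as (r - 3)(r - 1) = 0, so r = 3, 1.
Hence y_h = C1*exp(3*x) + C2*exp(x).
Try y_p = A*cos(5*x) + B*sin(5*x). Substituting and equating the coefficients of cos(5x) and sin(5x) gives A = 5/221, B = -11/442, so y_p = -11*sin(5*x)/442 + 5*cos(5*x)/221.

y = -11*sin(5*x)/442 + 5*cos(5*x)/221 + C1*exp(3*x) + C2*exp(x)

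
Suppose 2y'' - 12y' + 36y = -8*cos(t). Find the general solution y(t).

y = -68*cos(t)/325 + 24*sin(t)/325 + C1*cos(3*t)*exp(3*t) + C2*exp(3*t)*sin(3*t)

Divide through by 2: y'' - 6y' + 18y = -4*cos(t).
Characteristic equation r² - 6r + 18 = 0 has discriminant (-6)² - 4·(18) = -36 < 0, so r = 3 ± 3i.
Hence y_h = C1*cos(3*t)*exp(3*t) + C2*exp(3*t)*sin(3*t).
Try y_p = A*cos(t) + B*sin(t). Substituting and equating the coefficients of cos(t) and sin(t) gives A = -68/325, B = 24/325, so y_p = -68*cos(t)/325 + 24*sin(t)/325.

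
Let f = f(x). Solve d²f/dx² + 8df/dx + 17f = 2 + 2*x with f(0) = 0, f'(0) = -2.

Characteristic equation r² + 8r + 17 = 0 has discriminant (8)² - 4·(17) = -4 < 0, so r = -4 ± i.
Hence f_h = C1*cos(x)*exp(-4*x) + C2*exp(-4*x)*sin(x).
For the particular solution try f_p = A0 + A1*x. Substituting and matching coefficients of each power of x gives A0 = 18/289, A1 = 2/17, so f_p = 18/289 + 2*x/17.
General solution: f = 18/289 + 2*x/17 + C1*cos(x)*exp(-4*x) + C2*exp(-4*x)*sin(x).
Apply the initial conditions: f(0) = 18/289 + C1 = 0 and f'(0) = 2/17 + C2 - 4*C1 = -2. Solving gives C1 = -18/289, C2 = -684/289.

f = 18/289 + 2*x/17 - 684*exp(-4*x)*sin(x)/289 - 18*cos(x)*exp(-4*x)/289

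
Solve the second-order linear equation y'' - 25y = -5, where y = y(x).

Characteristic equation r² - 25 = 0 factors as (r - 5)(r + 5) = 0, so r = 5, -5.
Hence y_h = C1*exp(5*x) + C2*exp(-5*x).
For the particular solution try y_p = A0. Substituting and matching coefficients of each power of x gives A0 = 1/5, so y_p = 1/5.

y = 1/5 + C1*exp(5*x) + C2*exp(-5*x)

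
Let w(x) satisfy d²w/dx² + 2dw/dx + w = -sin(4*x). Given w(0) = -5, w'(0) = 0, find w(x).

Characteristic equation r² + 2r + 1 = 0 has discriminant (2)² - 4·(1) = 0, so r = -1 is a repeated root.
Hence w_h = (C1 + C2*x)*exp(-x).
Try w_p = A*cos(4*x) + B*sin(4*x). Substituting and equating the coefficients of cos(4x) and sin(4x) gives A = 8/289, B = 15/289, so w_p = 8*cos(4*x)/289 + 15*sin(4*x)/289.
General solution: w = 8*cos(4*x)/289 + 15*sin(4*x)/289 + C1*exp(-x) + C2*x*exp(-x).
Apply the initial conditions: w(0) = 8/289 + C1 = -5 and w'(0) = 60/289 + C2 - C1 = 0. Solving gives C1 = -1453/289, C2 = -89/17.

w = -1453*exp(-x)/289 + 8*cos(4*x)/289 + 15*sin(4*x)/289 - 89*x*exp(-x)/17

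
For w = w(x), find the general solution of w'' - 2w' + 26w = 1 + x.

Characteristic equation r² - 2r + 26 = 0 has discriminant (-2)² - 4·(26) = -100 < 0, so r = 1 ± 5i.
Hence w_h = C1*cos(5*x)*exp(x) + C2*exp(x)*sin(5*x).
For the particular solution try w_p = A0 + A1*x. Substituting and matching coefficients of each power of x gives A0 = 7/169, A1 = 1/26, so w_p = 7/169 + x/26.

w = 7/169 + x/26 + C1*cos(5*x)*exp(x) + C2*exp(x)*sin(5*x)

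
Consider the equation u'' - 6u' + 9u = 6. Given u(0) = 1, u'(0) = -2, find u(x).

Characteristic equation r² - 6r + 9 = 0 has discriminant (-6)² - 4·(9) = 0, so r = 3 is a repeated root.
Hence u_h = (C1 + C2*x)*exp(3*x).
For the particular solution try u_p = A0. Substituting and matching coefficients of each power of x gives A0 = 2/3, so u_p = 2/3.
General solution: u = 2/3 + C1*exp(3*x) + C2*x*exp(3*x).
Apply the initial conditions: u(0) = 2/3 + C1 = 1 and u'(0) = C2 + 3*C1 = -2. Solving gives C1 = 1/3, C2 = -3.

u = 2/3 + exp(3*x)/3 - 3*x*exp(3*x)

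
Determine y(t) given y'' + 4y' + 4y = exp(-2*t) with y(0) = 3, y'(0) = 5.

y = 3*exp(-2*t) + t**2*exp(-2*t)/2 + 11*t*exp(-2*t)

Characteristic equation r² + 4r + 4 = 0 has discriminant (4)² - 4·(4) = 0, so r = -2 is a repeated root.
Hence y_h = (C1 + C2*t)*exp(-2*t).
Since exp(-2*t) solves the homogeneous equation (r = -2 is a root of multiplicity 2), multiply the trial by t^2. Try y_p = A*t^2*exp(-2*t). Substituting into the equation and dividing by exp(-2*t) gives A = 1/2, so y_p = t^2*exp(-2*t)/2.
General solution: y = C1*exp(-2*t) + t^2*exp(-2*t)/2 + C2*t*exp(-2*t).
Apply the initial conditions: y(0) = C1 = 3 and y'(0) = C2 - 2*C1 = 5. Solving gives C1 = 3, C2 = 11.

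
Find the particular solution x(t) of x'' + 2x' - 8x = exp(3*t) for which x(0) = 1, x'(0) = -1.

Characteristic equation r² + 2r - 8 = 0 factors as (r - 2)(r + 4) = 0, so r = 2, -4.
Hence x_h = C1*exp(2*t) + C2*exp(-4*t).
Try x_p = A*exp(3*t). Substituting into the equation and dividing by exp(3*t) gives A = 1/7, so x_p = exp(3*t)/7.
General solution: x = exp(3*t)/7 + C1*exp(2*t) + C2*exp(-4*t).
Apply the initial conditions: x(0) = 1/7 + C1 + C2 = 1 and x'(0) = 3/7 - 4*C2 + 2*C1 = -1. Solving gives C1 = 1/3, C2 = 11/21.

x = exp(2*t)/3 + exp(3*t)/7 + 11*exp(-4*t)/21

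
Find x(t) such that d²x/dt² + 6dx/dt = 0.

x = C2 + C1*exp(-6*t)

Characteristic equation r² + 6r = 0 factors as (r + 6)r = 0, so r = -6, 0.
Hence x_h = C1*exp(-6*t) + C2.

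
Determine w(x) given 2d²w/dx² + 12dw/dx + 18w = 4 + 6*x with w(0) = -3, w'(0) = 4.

Divide through by 2: w'' + 6w' + 9w = 2 + 3*x.
Characteristic equation r² + 6r + 9 = 0 has discriminant (6)² - 4·(9) = 0, so r = -3 is a repeated root.
Hence w_h = (C1 + C2*x)*exp(-3*x).
For the particular solution try w_p = A0 + A1*x. Substituting and matching coefficients of each power of x gives A0 = 0, A1 = 1/3, so w_p = x/3.
General solution: w = x/3 + C1*exp(-3*x) + C2*x*exp(-3*x).
Apply the initial conditions: w(0) = C1 = -3 and w'(0) = 1/3 + C2 - 3*C1 = 4. Solving gives C1 = -3, C2 = -16/3.

w = -3*exp(-3*x) + x/3 - 16*x*exp(-3*x)/3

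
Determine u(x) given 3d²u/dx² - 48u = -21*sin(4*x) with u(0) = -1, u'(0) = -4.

u = -71*exp(4*x)/64 + 7*sin(4*x)/32 + 7*exp(-4*x)/64

Divide through by 3: u'' - 16u = -7*sin(4*x).
Characteristic equation r² - 16 = 0 factors as (r - 4)(r + 4) = 0, so r = 4, -4.
Hence u_h = C1*exp(4*x) + C2*exp(-4*x).
Try u_p = A*cos(4*x) + B*sin(4*x). Substituting and equating the coefficients of cos(4x) and sin(4x) gives A = 0, B = 7/32, so u_p = 7*sin(4*x)/32.
General solution: u = 7*sin(4*x)/32 + C1*exp(4*x) + C2*exp(-4*x).
Apply the initial conditions: u(0) = C1 + C2 = -1 and u'(0) = 7/8 - 4*C2 + 4*C1 = -4. Solving gives C1 = -71/64, C2 = 7/64.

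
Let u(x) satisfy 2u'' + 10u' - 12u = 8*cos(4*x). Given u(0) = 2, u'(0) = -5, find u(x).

u = -22*cos(4*x)/221 + 20*sin(4*x)/221 + 97*exp(-6*x)/91 + 123*exp(x)/119

Divide through by 2: u'' + 5u' - 6u = 4*cos(4*x).
Characteristic equation r² + 5r - 6 = 0 factors as (r - 1)(r + 6) = 0, so r = 1, -6.
Hence u_h = C1*exp(x) + C2*exp(-6*x).
Try u_p = A*cos(4*x) + B*sin(4*x). Substituting and equating the coefficients of cos(4x) and sin(4x) gives A = -22/221, B = 20/221, so u_p = -22*cos(4*x)/221 + 20*sin(4*x)/221.
General solution: u = -22*cos(4*x)/221 + 20*sin(4*x)/221 + C1*exp(x) + C2*exp(-6*x).
Apply the initial conditions: u(0) = -22/221 + C1 + C2 = 2 and u'(0) = 80/221 + C1 - 6*C2 = -5. Solving gives C1 = 123/119, C2 = 97/91.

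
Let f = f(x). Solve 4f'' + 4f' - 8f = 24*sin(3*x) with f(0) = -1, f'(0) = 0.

Divide through by 4: f'' + f' - 2f = 6*sin(3*x).
Characteristic equation r² + r - 2 = 0 factors as (r + 2)(r - 1) = 0, so r = -2, 1.
Hence f_h = C1*exp(-2*x) + C2*exp(x).
Try f_p = A*cos(3*x) + B*sin(3*x). Substituting and equating the coefficients of cos(3x) and sin(3x) gives A = -9/65, B = -33/65, so f_p = -33*sin(3*x)/65 - 9*cos(3*x)/65.
General solution: f = -33*sin(3*x)/65 - 9*cos(3*x)/65 + C1*exp(-2*x) + C2*exp(x).
Apply the initial conditions: f(0) = -9/65 + C1 + C2 = -1 and f'(0) = -99/65 + C2 - 2*C1 = 0. Solving gives C1 = -31/39, C2 = -1/15.

f = -33*sin(3*x)/65 - 31*exp(-2*x)/39 - 9*cos(3*x)/65 - exp(x)/15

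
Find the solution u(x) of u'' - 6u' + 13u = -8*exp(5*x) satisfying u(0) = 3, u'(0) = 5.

Characteristic equation r² - 6r + 13 = 0 has discriminant (-6)² - 4·(13) = -16 < 0, so r = 3 ± 2i.
Hence u_h = C1*cos(2*x)*exp(3*x) + C2*exp(3*x)*sin(2*x).
Try u_p = A*exp(5*x). Substituting into the equation and dividing by exp(5*x) gives A = -1, so u_p = -exp(5*x).
General solution: u = -exp(5*x) + C1*cos(2*x)*exp(3*x) + C2*exp(3*x)*sin(2*x).
Apply the initial conditions: u(0) = -1 + C1 = 3 and u'(0) = -5 + 2*C2 + 3*C1 = 5. Solving gives C1 = 4, C2 = -1.

u = -exp(5*x) - exp(3*x)*sin(2*x) + 4*cos(2*x)*exp(3*x)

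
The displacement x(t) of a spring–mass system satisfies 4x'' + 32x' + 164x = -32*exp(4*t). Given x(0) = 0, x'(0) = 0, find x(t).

Divide through by 4: x'' + 8x' + 41x = -8*exp(4*t).
Characteristic equation r² + 8r + 41 = 0 has discriminant (8)² - 4·(41) = -100 < 0, so r = -4 ± 5i.
Hence x_h = C1*cos(5*t)*exp(-4*t) + C2*exp(-4*t)*sin(5*t).
Try x_p = A*exp(4*t). Substituting into the equation and dividing by exp(4*t) gives A = -8/89, so x_p = -8*exp(4*t)/89.
General solution: x = -8*exp(4*t)/89 + C1*cos(5*t)*exp(-4*t) + C2*exp(-4*t)*sin(5*t).
Apply the initial conditions: x(0) = -8/89 + C1 = 0 and x'(0) = -32/89 - 4*C1 + 5*C2 = 0. Solving gives C1 = 8/89, C2 = 64/445.

x = -8*exp(4*t)/89 + 8*cos(5*t)*exp(-4*t)/89 + 64*exp(-4*t)*sin(5*t)/445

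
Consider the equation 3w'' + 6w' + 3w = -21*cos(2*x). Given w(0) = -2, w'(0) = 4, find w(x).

w = -71*exp(-x)/25 - 28*sin(2*x)/25 + 21*cos(2*x)/25 + 17*x*exp(-x)/5

Divide through by 3: w'' + 2w' + w = -7*cos(2*x).
Characteristic equation r² + 2r + 1 = 0 has discriminant (2)² - 4·(1) = 0, so r = -1 is a repeated root.
Hence w_h = (C1 + C2*x)*exp(-x).
Try w_p = A*cos(2*x) + B*sin(2*x). Substituting and equating the coefficients of cos(2x) and sin(2x) gives A = 21/25, B = -28/25, so w_p = -28*sin(2*x)/25 + 21*cos(2*x)/25.
General solution: w = -28*sin(2*x)/25 + 21*cos(2*x)/25 + C1*exp(-x) + C2*x*exp(-x).
Apply the initial conditions: w(0) = 21/25 + C1 = -2 and w'(0) = -56/25 + C2 - C1 = 4. Solving gives C1 = -71/25, C2 = 17/5.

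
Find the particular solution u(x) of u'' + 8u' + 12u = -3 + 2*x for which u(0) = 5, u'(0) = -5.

Characteristic equation r² + 8r + 12 = 0 factors as (r + 2)(r + 6) = 0, so r = -2, -6.
Hence u_h = C1*exp(-2*x) + C2*exp(-6*x).
For the particular solution try u_p = A0 + A1*x. Substituting and matching coefficients of each power of x gives A0 = -13/36, A1 = 1/6, so u_p = -13/36 + x/6.
General solution: u = -13/36 + x/6 + C1*exp(-2*x) + C2*exp(-6*x).
Apply the initial conditions: u(0) = -13/36 + C1 + C2 = 5 and u'(0) = 1/6 - 6*C2 - 2*C1 = -5. Solving gives C1 = 27/4, C2 = -25/18.

u = -13/36 - 25*exp(-6*x)/18 + x/6 + 27*exp(-2*x)/4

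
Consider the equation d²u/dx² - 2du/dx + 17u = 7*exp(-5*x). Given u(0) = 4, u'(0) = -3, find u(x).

u = 7*exp(-5*x)/52 - 161*exp(x)*sin(4*x)/104 + 201*cos(4*x)*exp(x)/52

Characteristic equation r² - 2r + 17 = 0 has discriminant (-2)² - 4·(17) = -64 < 0, so r = 1 ± 4i.
Hence u_h = C1*cos(4*x)*exp(x) + C2*exp(x)*sin(4*x).
Try u_p = A*exp(-5*x). Substituting into the equation and dividing by exp(-5*x) gives A = 7/52, so u_p = 7*exp(-5*x)/52.
General solution: u = 7*exp(-5*x)/52 + C1*cos(4*x)*exp(x) + C2*exp(x)*sin(4*x).
Apply the initial conditions: u(0) = 7/52 + C1 = 4 and u'(0) = -35/52 + C1 + 4*C2 = -3. Solving gives C1 = 201/52, C2 = -161/104.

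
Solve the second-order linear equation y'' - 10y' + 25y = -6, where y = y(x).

y = -6/25 + C1*exp(5*x) + C2*x*exp(5*x)

Characteristic equation r² - 10r + 25 = 0 has discriminant (-10)² - 4·(25) = 0, so r = 5 is a repeated root.
Hence y_h = (C1 + C2*x)*exp(5*x).
For the particular solution try y_p = A0. Substituting and matching coefficients of each power of x gives A0 = -6/25, so y_p = -6/25.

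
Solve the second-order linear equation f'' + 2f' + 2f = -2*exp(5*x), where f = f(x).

Characteristic equation r² + 2r + 2 = 0 has discriminant (2)² - 4·(2) = -4 < 0, so r = -1 ± i.
Hence f_h = C1*cos(x)*exp(-x) + C2*exp(-x)*sin(x).
Try f_p = A*exp(5*x). Substituting into the equation and dividing by exp(5*x) gives A = -2/37, so f_p = -2*exp(5*x)/37.

f = -2*exp(5*x)/37 + C1*cos(x)*exp(-x) + C2*exp(-x)*sin(x)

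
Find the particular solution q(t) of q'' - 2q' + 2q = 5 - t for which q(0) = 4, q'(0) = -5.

q = 2 - t/2 + 2*cos(t)*exp(t) - 13*exp(t)*sin(t)/2

Characteristic equation r² - 2r + 2 = 0 has discriminant (-2)² - 4·(2) = -4 < 0, so r = 1 ± i.
Hence q_h = C1*cos(t)*exp(t) + C2*exp(t)*sin(t).
For the particular solution try q_p = A0 + A1*t. Substituting and matching coefficients of each power of t gives A0 = 2, A1 = -1/2, so q_p = 2 - t/2.
General solution: q = 2 - t/2 + C1*cos(t)*exp(t) + C2*exp(t)*sin(t).
Apply the initial conditions: q(0) = 2 + C1 = 4 and q'(0) = -1/2 + C1 + C2 = -5. Solving gives C1 = 2, C2 = -13/2.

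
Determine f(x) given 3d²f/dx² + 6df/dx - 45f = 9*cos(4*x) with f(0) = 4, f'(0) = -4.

f = -93*cos(4*x)/1025 + 24*sin(4*x)/1025 + 409*exp(3*x)/200 + 671*exp(-5*x)/328

Divide through by 3: f'' + 2f' - 15f = 3*cos(4*x).
Characteristic equation r² + 2r - 15 = 0 factors as (r + 5)(r - 3) = 0, so r = -5, 3.
Hence f_h = C1*exp(-5*x) + C2*exp(3*x).
Try f_p = A*cos(4*x) + B*sin(4*x). Substituting and equating the coefficients of cos(4x) and sin(4x) gives A = -93/1025, B = 24/1025, so f_p = -93*cos(4*x)/1025 + 24*sin(4*x)/1025.
General solution: f = -93*cos(4*x)/1025 + 24*sin(4*x)/1025 + C1*exp(-5*x) + C2*exp(3*x).
Apply the initial conditions: f(0) = -93/1025 + C1 + C2 = 4 and f'(0) = 96/1025 - 5*C1 + 3*C2 = -4. Solving gives C1 = 671/328, C2 = 409/200.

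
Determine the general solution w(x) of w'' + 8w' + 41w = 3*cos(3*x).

Characteristic equation r² + 8r + 41 = 0 has discriminant (8)² - 4·(41) = -100 < 0, so r = -4 ± 5i.
Hence w_h = C1*cos(5*x)*exp(-4*x) + C2*exp(-4*x)*sin(5*x).
Try w_p = A*cos(3*x) + B*sin(3*x). Substituting and equating the coefficients of cos(3x) and sin(3x) gives A = 3/50, B = 9/200, so w_p = 3*cos(3*x)/50 + 9*sin(3*x)/200.

w = 3*cos(3*x)/50 + 9*sin(3*x)/200 + C1*cos(5*x)*exp(-4*x) + C2*exp(-4*x)*sin(5*x)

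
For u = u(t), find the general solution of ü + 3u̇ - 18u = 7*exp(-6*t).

Characteristic equation r² + 3r - 18 = 0 factors as (r + 6)(r - 3) = 0, so r = -6, 3.
Hence u_h = C1*exp(-6*t) + C2*exp(3*t).
Since exp(-6*t) solves the homogeneous equation (r = -6 is a root of multiplicity 1), multiply the trial by t. Try u_p = A*t*exp(-6*t). Substituting into the equation and dividing by exp(-6*t) gives A = -7/9, so u_p = -7*t*exp(-6*t)/9.

u = C1*exp(-6*t) + C2*exp(3*t) - 7*t*exp(-6*t)/9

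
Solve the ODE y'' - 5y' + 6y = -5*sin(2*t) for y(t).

y = -25*cos(2*t)/52 - 5*sin(2*t)/52 + C1*exp(3*t) + C2*exp(2*t)

Characteristic equation r² - 5r + 6 = 0 factors as (r - 3)(r - 2) = 0, so r = 3, 2.
Hence y_h = C1*exp(3*t) + C2*exp(2*t).
Try y_p = A*cos(2*t) + B*sin(2*t). Substituting and equating the coefficients of cos(2t) and sin(2t) gives A = -25/52, B = -5/52, so y_p = -25*cos(2*t)/52 - 5*sin(2*t)/52.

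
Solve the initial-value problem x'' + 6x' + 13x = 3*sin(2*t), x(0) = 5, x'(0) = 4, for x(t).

x = -4*cos(2*t)/25 + 3*sin(2*t)/25 + 129*cos(2*t)*exp(-3*t)/25 + 481*exp(-3*t)*sin(2*t)/50

Characteristic equation r² + 6r + 13 = 0 has discriminant (6)² - 4·(13) = -16 < 0, so r = -3 ± 2i.
Hence x_h = C1*cos(2*t)*exp(-3*t) + C2*exp(-3*t)*sin(2*t).
Try x_p = A*cos(2*t) + B*sin(2*t). Substituting and equating the coefficients of cos(2t) and sin(2t) gives A = -4/25, B = 3/25, so x_p = -4*cos(2*t)/25 + 3*sin(2*t)/25.
General solution: x = -4*cos(2*t)/25 + 3*sin(2*t)/25 + C1*cos(2*t)*exp(-3*t) + C2*exp(-3*t)*sin(2*t).
Apply the initial conditions: x(0) = -4/25 + C1 = 5 and x'(0) = 6/25 - 3*C1 + 2*C2 = 4. Solving gives C1 = 129/25, C2 = 481/50.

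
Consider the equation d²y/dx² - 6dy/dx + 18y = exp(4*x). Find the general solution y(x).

y = exp(4*x)/10 + C1*cos(3*x)*exp(3*x) + C2*exp(3*x)*sin(3*x)

Characteristic equation r² - 6r + 18 = 0 has discriminant (-6)² - 4·(18) = -36 < 0, so r = 3 ± 3i.
Hence y_h = C1*cos(3*x)*exp(3*x) + C2*exp(3*x)*sin(3*x).
Try y_p = A*exp(4*x). Substituting into the equation and dividing by exp(4*x) gives A = 1/10, so y_p = exp(4*x)/10.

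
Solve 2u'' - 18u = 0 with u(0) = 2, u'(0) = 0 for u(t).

Divide through by 2: u'' - 9u = 0.
Characteristic equation r² - 9 = 0 factors as (r + 3)(r - 3) = 0, so r = -3, 3.
Hence u_h = C1*exp(-3*t) + C2*exp(3*t).
Apply the initial conditions: u(0) = C1 + C2 = 2 and u'(0) = -3*C1 + 3*C2 = 0. Solving gives C1 = 1, C2 = 1.

u = exp(-3*t) + exp(3*t)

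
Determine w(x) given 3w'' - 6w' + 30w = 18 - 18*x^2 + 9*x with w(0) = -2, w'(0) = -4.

Divide through by 3: w'' - 2w' + 10w = 6 - 6*x^2 + 3*x.
Characteristic equation r² - 2r + 10 = 0 has discriminant (-2)² - 4·(10) = -36 < 0, so r = 1 ± 3i.
Hence w_h = C1*cos(3*x)*exp(x) + C2*exp(x)*sin(3*x).
For the particular solution try w_p = A0 + A1*x + A2*x^2. Substituting and matching coefficients of each power of x gives A0 = 183/250, A1 = 3/50, A2 = -3/5, so w_p = 183/250 - 3*x^2/5 + 3*x/50.
General solution: w = 183/250 - 3*x^2/5 + 3*x/50 + C1*cos(3*x)*exp(x) + C2*exp(x)*sin(3*x).
Apply the initial conditions: w(0) = 183/250 + C1 = -2 and w'(0) = 3/50 + C1 + 3*C2 = -4. Solving gives C1 = -683/250, C2 = -166/375.

w = 183/250 - 3*x**2/5 + 3*x/50 - 683*cos(3*x)*exp(x)/250 - 166*exp(x)*sin(3*x)/375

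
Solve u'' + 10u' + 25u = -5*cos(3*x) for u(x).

u = -75*sin(3*x)/578 - 20*cos(3*x)/289 + C1*exp(-5*x) + C2*x*exp(-5*x)

Characteristic equation r² + 10r + 25 = 0 has discriminant (10)² - 4·(25) = 0, so r = -5 is a repeated root.
Hence u_h = (C1 + C2*x)*exp(-5*x).
Try u_p = A*cos(3*x) + B*sin(3*x). Substituting and equating the coefficients of cos(3x) and sin(3x) gives A = -20/289, B = -75/578, so u_p = -75*sin(3*x)/578 - 20*cos(3*x)/289.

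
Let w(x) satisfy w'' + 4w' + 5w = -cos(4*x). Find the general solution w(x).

w = -16*sin(4*x)/377 + 11*cos(4*x)/377 + C1*cos(x)*exp(-2*x) + C2*exp(-2*x)*sin(x)

Characteristic equation r² + 4r + 5 = 0 has discriminant (4)² - 4·(5) = -4 < 0, so r = -2 ± i.
Hence w_h = C1*cos(x)*exp(-2*x) + C2*exp(-2*x)*sin(x).
Try w_p = A*cos(4*x) + B*sin(4*x). Substituting and equating the coefficients of cos(4x) and sin(4x) gives A = 11/377, B = -16/377, so w_p = -16*sin(4*x)/377 + 11*cos(4*x)/377.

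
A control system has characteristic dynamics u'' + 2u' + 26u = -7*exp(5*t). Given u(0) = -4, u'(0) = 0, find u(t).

u = -7*exp(5*t)/61 - 237*cos(5*t)*exp(-t)/61 - 202*exp(-t)*sin(5*t)/305

Characteristic equation r² + 2r + 26 = 0 has discriminant (2)² - 4·(26) = -100 < 0, so r = -1 ± 5i.
Hence u_h = C1*cos(5*t)*exp(-t) + C2*exp(-t)*sin(5*t).
Try u_p = A*exp(5*t). Substituting into the equation and dividing by exp(5*t) gives A = -7/61, so u_p = -7*exp(5*t)/61.
General solution: u = -7*exp(5*t)/61 + C1*cos(5*t)*exp(-t) + C2*exp(-t)*sin(5*t).
Apply the initial conditions: u(0) = -7/61 + C1 = -4 and u'(0) = -35/61 - C1 + 5*C2 = 0. Solving gives C1 = -237/61, C2 = -202/305.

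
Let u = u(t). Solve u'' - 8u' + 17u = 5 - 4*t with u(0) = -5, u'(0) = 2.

u = 53/289 - 4*t/17 - 1498*cos(t)*exp(4*t)/289 + 6638*exp(4*t)*sin(t)/289

Characteristic equation r² - 8r + 17 = 0 has discriminant (-8)² - 4·(17) = -4 < 0, so r = 4 ± i.
Hence u_h = C1*cos(t)*exp(4*t) + C2*exp(4*t)*sin(t).
For the particular solution try u_p = A0 + A1*t. Substituting and matching coefficients of each power of t gives A0 = 53/289, A1 = -4/17, so u_p = 53/289 - 4*t/17.
General solution: u = 53/289 - 4*t/17 + C1*cos(t)*exp(4*t) + C2*exp(4*t)*sin(t).
Apply the initial conditions: u(0) = 53/289 + C1 = -5 and u'(0) = -4/17 + C2 + 4*C1 = 2. Solving gives C1 = -1498/289, C2 = 6638/289.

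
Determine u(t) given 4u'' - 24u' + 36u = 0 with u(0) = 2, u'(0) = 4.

Divide through by 4: u'' - 6u' + 9u = 0.
Characteristic equation r² - 6r + 9 = 0 has discriminant (-6)² - 4·(9) = 0, so r = 3 is a repeated root.
Hence u_h = (C1 + C2*t)*exp(3*t).
Apply the initial conditions: u(0) = C1 = 2 and u'(0) = C2 + 3*C1 = 4. Solving gives C1 = 2, C2 = -2.

u = 2*exp(3*t) - 2*t*exp(3*t)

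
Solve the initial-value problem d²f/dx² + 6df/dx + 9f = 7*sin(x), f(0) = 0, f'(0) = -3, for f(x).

Characteristic equation r² + 6r + 9 = 0 has discriminant (6)² - 4·(9) = 0, so r = -3 is a repeated root.
Hence f_h = (C1 + C2*x)*exp(-3*x).
Try f_p = A*cos(x) + B*sin(x). Substituting and equating the coefficients of cos(x) and sin(x) gives A = -21/50, B = 14/25, so f_p = -21*cos(x)/50 + 14*sin(x)/25.
General solution: f = -21*cos(x)/50 + 14*sin(x)/25 + C1*exp(-3*x) + C2*x*exp(-3*x).
Apply the initial conditions: f(0) = -21/50 + C1 = 0 and f'(0) = 14/25 + C2 - 3*C1 = -3. Solving gives C1 = 21/50, C2 = -23/10.

f = -21*cos(x)/50 + 14*sin(x)/25 + 21*exp(-3*x)/50 - 23*x*exp(-3*x)/10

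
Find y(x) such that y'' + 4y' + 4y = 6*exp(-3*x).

Characteristic equation r² + 4r + 4 = 0 has discriminant (4)² - 4·(4) = 0, so r = -2 is a repeated root.
Hence y_h = (C1 + C2*x)*exp(-2*x).
Try y_p = A*exp(-3*x). Substituting into the equation and dividing by exp(-3*x) gives A = 6, so y_p = 6*exp(-3*x).

y = 6*exp(-3*x) + C1*exp(-2*x) + C2*x*exp(-2*x)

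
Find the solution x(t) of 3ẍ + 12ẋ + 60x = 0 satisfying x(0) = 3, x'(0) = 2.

x = 2*exp(-2*t)*sin(4*t) + 3*cos(4*t)*exp(-2*t)

Divide through by 3: x'' + 4x' + 20x = 0.
Characteristic equation r² + 4r + 20 = 0 has discriminant (4)² - 4·(20) = -64 < 0, so r = -2 ± 4i.
Hence x_h = C1*cos(4*t)*exp(-2*t) + C2*exp(-2*t)*sin(4*t).
Apply the initial conditions: x(0) = C1 = 3 and x'(0) = -2*C1 + 4*C2 = 2. Solving gives C1 = 3, C2 = 2.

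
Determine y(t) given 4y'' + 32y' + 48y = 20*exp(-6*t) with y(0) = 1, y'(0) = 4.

Divide through by 4: y'' + 8y' + 12y = 5*exp(-6*t).
Characteristic equation r² + 8r + 12 = 0 factors as (r + 6)(r + 2) = 0, so r = -6, -2.
Hence y_h = C1*exp(-6*t) + C2*exp(-2*t).
Since exp(-6*t) solves the homogeneous equation (r = -6 is a root of multiplicity 1), multiply the trial by t. Try y_p = A*t*exp(-6*t). Substituting into the equation and dividing by exp(-6*t) gives A = -5/4, so y_p = -5*t*exp(-6*t)/4.
General solution: y = C1*exp(-6*t) + C2*exp(-2*t) - 5*t*exp(-6*t)/4.
Apply the initial conditions: y(0) = C1 + C2 = 1 and y'(0) = -5/4 - 6*C1 - 2*C2 = 4. Solving gives C1 = -29/16, C2 = 45/16.

y = -29*exp(-6*t)/16 + 45*exp(-2*t)/16 - 5*t*exp(-6*t)/4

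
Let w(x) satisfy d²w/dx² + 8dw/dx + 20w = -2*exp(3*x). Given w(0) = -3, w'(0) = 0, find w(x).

w = -2*exp(3*x)/53 - 311*exp(-4*x)*sin(2*x)/53 - 157*cos(2*x)*exp(-4*x)/53

Characteristic equation r² + 8r + 20 = 0 has discriminant (8)² - 4·(20) = -16 < 0, so r = -4 ± 2i.
Hence w_h = C1*cos(2*x)*exp(-4*x) + C2*exp(-4*x)*sin(2*x).
Try w_p = A*exp(3*x). Substituting into the equation and dividing by exp(3*x) gives A = -2/53, so w_p = -2*exp(3*x)/53.
General solution: w = -2*exp(3*x)/53 + C1*cos(2*x)*exp(-4*x) + C2*exp(-4*x)*sin(2*x).
Apply the initial conditions: w(0) = -2/53 + C1 = -3 and w'(0) = -6/53 - 4*C1 + 2*C2 = 0. Solving gives C1 = -157/53, C2 = -311/53.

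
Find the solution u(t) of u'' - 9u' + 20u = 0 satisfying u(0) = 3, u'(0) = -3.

u = -15*exp(5*t) + 18*exp(4*t)

Characteristic equation r² - 9r + 20 = 0 factors as (r - 5)(r - 4) = 0, so r = 5, 4.
Hence u_h = C1*exp(5*t) + C2*exp(4*t).
Apply the initial conditions: u(0) = C1 + C2 = 3 and u'(0) = 4*C2 + 5*C1 = -3. Solving gives C1 = -15, C2 = 18.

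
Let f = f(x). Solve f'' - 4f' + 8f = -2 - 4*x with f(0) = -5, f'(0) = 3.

Characteristic equation r² - 4r + 8 = 0 has discriminant (-4)² - 4·(8) = -16 < 0, so r = 2 ± 2i.
Hence f_h = C1*cos(2*x)*exp(2*x) + C2*exp(2*x)*sin(2*x).
For the particular solution try f_p = A0 + A1*x. Substituting and matching coefficients of each power of x gives A0 = -1/2, A1 = -1/2, so f_p = -1/2 - x/2.
General solution: f = -1/2 - x/2 + C1*cos(2*x)*exp(2*x) + C2*exp(2*x)*sin(2*x).
Apply the initial conditions: f(0) = -1/2 + C1 = -5 and f'(0) = -1/2 + 2*C1 + 2*C2 = 3. Solving gives C1 = -9/2, C2 = 25/4.

f = -1/2 - x/2 - 9*cos(2*x)*exp(2*x)/2 + 25*exp(2*x)*sin(2*x)/4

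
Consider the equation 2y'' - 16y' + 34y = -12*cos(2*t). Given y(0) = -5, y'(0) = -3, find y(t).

Divide through by 2: y'' - 8y' + 17y = -6*cos(2*t).
Characteristic equation r² - 8r + 17 = 0 has discriminant (-8)² - 4·(17) = -4 < 0, so r = 4 ± i.
Hence y_h = C1*cos(t)*exp(4*t) + C2*exp(4*t)*sin(t).
Try y_p = A*cos(2*t) + B*sin(2*t). Substituting and equating the coefficients of cos(2t) and sin(2t) gives A = -78/425, B = 96/425, so y_p = -78*cos(2*t)/425 + 96*sin(2*t)/425.
General solution: y = -78*cos(2*t)/425 + 96*sin(2*t)/425 + C1*cos(t)*exp(4*t) + C2*exp(4*t)*sin(t).
Apply the initial conditions: y(0) = -78/425 + C1 = -5 and y'(0) = 192/425 + C2 + 4*C1 = -3. Solving gives C1 = -2047/425, C2 = 6721/425.

y = -78*cos(2*t)/425 + 96*sin(2*t)/425 - 2047*cos(t)*exp(4*t)/425 + 6721*exp(4*t)*sin(t)/425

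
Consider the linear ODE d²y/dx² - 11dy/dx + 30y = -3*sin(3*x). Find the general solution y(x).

Characteristic equation r² - 11r + 30 = 0 factors as (r - 6)(r - 5) = 0, so r = 6, 5.
Hence y_h = C1*exp(6*x) + C2*exp(5*x).
Try y_p = A*cos(3*x) + B*sin(3*x). Substituting and equating the coefficients of cos(3x) and sin(3x) gives A = -11/170, B = -7/170, so y_p = -11*cos(3*x)/170 - 7*sin(3*x)/170.

y = -11*cos(3*x)/170 - 7*sin(3*x)/170 + C1*exp(6*x) + C2*exp(5*x)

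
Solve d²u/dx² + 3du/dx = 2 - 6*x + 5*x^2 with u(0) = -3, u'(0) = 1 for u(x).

u = -262/81 - 14*x**2/9 + 5*x**3/9 + 19*exp(-3*x)/81 + 46*x/27

Characteristic equation r² + 3r = 0 factors as (r + 3)r = 0, so r = -3, 0.
Hence u_h = C1*exp(-3*x) + C2.
Since 0 is a characteristic root (multiplicity 1), multiply the polynomial trial by x: try u_p = x*(A0 + A1*x + A2*x^2). Substituting and matching coefficients of each power of x gives A0 = 46/27, A1 = -14/9, A2 = 5/9, so u_p = -14*x^2/9 + 5*x^3/9 + 46*x/27.
General solution: u = C2 - 14*x^2/9 + 5*x^3/9 + 46*x/27 + C1*exp(-3*x).
Apply the initial conditions: u(0) = C1 + C2 = -3 and u'(0) = 46/27 - 3*C1 = 1. Solving gives C1 = 19/81, C2 = -262/81.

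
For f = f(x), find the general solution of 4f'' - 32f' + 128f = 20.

Divide through by 4: f'' - 8f' + 32f = 5.
Characteristic equation r² - 8r + 32 = 0 has discriminant (-8)² - 4·(32) = -64 < 0, so r = 4 ± 4i.
Hence f_h = C1*cos(4*x)*exp(4*x) + C2*exp(4*x)*sin(4*x).
For the particular solution try f_p = A0. Substituting and matching coefficients of each power of x gives A0 = 5/32, so f_p = 5/32.

f = 5/32 + C1*cos(4*x)*exp(4*x) + C2*exp(4*x)*sin(4*x)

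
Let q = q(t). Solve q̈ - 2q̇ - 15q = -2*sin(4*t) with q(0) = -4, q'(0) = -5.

q = -705*exp(5*t)/328 - 367*exp(-3*t)/200 - 16*cos(4*t)/1025 + 62*sin(4*t)/1025

Characteristic equation r² - 2r - 15 = 0 factors as (r + 3)(r - 5) = 0, so r = -3, 5.
Hence q_h = C1*exp(-3*t) + C2*exp(5*t).
Try q_p = A*cos(4*t) + B*sin(4*t). Substituting and equating the coefficients of cos(4t) and sin(4t) gives A = -16/1025, B = 62/1025, so q_p = -16*cos(4*t)/1025 + 62*sin(4*t)/1025.
General solution: q = -16*cos(4*t)/1025 + 62*sin(4*t)/1025 + C1*exp(-3*t) + C2*exp(5*t).
Apply the initial conditions: q(0) = -16/1025 + C1 + C2 = -4 and q'(0) = 248/1025 - 3*C1 + 5*C2 = -5. Solving gives C1 = -367/200, C2 = -705/328.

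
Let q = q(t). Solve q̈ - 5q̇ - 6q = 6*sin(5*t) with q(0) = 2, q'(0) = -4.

q = -93*sin(5*t)/793 - 92*exp(6*t)/427 + 75*cos(5*t)/793 + 193*exp(-t)/91

Characteristic equation r² - 5r - 6 = 0 factors as (r + 1)(r - 6) = 0, so r = -1, 6.
Hence q_h = C1*exp(-t) + C2*exp(6*t).
Try q_p = A*cos(5*t) + B*sin(5*t). Substituting and equating the coefficients of cos(5t) and sin(5t) gives A = 75/793, B = -93/793, so q_p = -93*sin(5*t)/793 + 75*cos(5*t)/793.
General solution: q = -93*sin(5*t)/793 + 75*cos(5*t)/793 + C1*exp(-t) + C2*exp(6*t).
Apply the initial conditions: q(0) = 75/793 + C1 + C2 = 2 and q'(0) = -465/793 - C1 + 6*C2 = -4. Solving gives C1 = 193/91, C2 = -92/427.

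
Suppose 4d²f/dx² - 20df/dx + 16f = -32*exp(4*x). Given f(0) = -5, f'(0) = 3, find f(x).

f = -77*exp(x)/9 + 32*exp(4*x)/9 - 8*x*exp(4*x)/3

Divide through by 4: f'' - 5f' + 4f = -8*exp(4*x).
Characteristic equation r² - 5r + 4 = 0 factors as (r - 1)(r - 4) = 0, so r = 1, 4.
Hence f_h = C1*exp(x) + C2*exp(4*x).
Since exp(4*x) solves the homogeneous equation (r = 4 is a root of multiplicity 1), multiply the trial by x. Try f_p = A*x*exp(4*x). Substituting into the equation and dividing by exp(4*x) gives A = -8/3, so f_p = -8*x*exp(4*x)/3.
General solution: f = C1*exp(x) + C2*exp(4*x) - 8*x*exp(4*x)/3.
Apply the initial conditions: f(0) = C1 + C2 = -5 and f'(0) = -8/3 + C1 + 4*C2 = 3. Solving gives C1 = -77/9, C2 = 32/9.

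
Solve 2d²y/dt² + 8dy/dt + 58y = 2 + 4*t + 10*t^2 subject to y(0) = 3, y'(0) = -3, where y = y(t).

y = 479/24389 + 5*t**2/29 + 18*t/841 + 71687*exp(-2*t)*sin(5*t)/121945 + 72688*cos(5*t)*exp(-2*t)/24389

Divide through by 2: y'' + 4y' + 29y = 1 + 2*t + 5*t^2.
Characteristic equation r² + 4r + 29 = 0 has discriminant (4)² - 4·(29) = -100 < 0, so r = -2 ± 5i.
Hence y_h = C1*cos(5*t)*exp(-2*t) + C2*exp(-2*t)*sin(5*t).
For the particular solution try y_p = A0 + A1*t + A2*t^2. Substituting and matching coefficients of each power of t gives A0 = 479/24389, A1 = 18/841, A2 = 5/29, so y_p = 479/24389 + 5*t^2/29 + 18*t/841.
General solution: y = 479/24389 + 5*t^2/29 + 18*t/841 + C1*cos(5*t)*exp(-2*t) + C2*exp(-2*t)*sin(5*t).
Apply the initial conditions: y(0) = 479/24389 + C1 = 3 and y'(0) = 18/841 - 2*C1 + 5*C2 = -3. Solving gives C1 = 72688/24389, C2 = 71687/121945.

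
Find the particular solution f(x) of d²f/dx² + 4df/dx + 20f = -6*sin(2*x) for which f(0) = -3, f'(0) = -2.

f = -3*sin(2*x)/10 + 3*cos(2*x)/20 - 77*exp(-2*x)*sin(4*x)/40 - 63*cos(4*x)*exp(-2*x)/20

Characteristic equation r² + 4r + 20 = 0 has discriminant (4)² - 4·(20) = -64 < 0, so r = -2 ± 4i.
Hence f_h = C1*cos(4*x)*exp(-2*x) + C2*exp(-2*x)*sin(4*x).
Try f_p = A*cos(2*x) + B*sin(2*x). Substituting and equating the coefficients of cos(2x) and sin(2x) gives A = 3/20, B = -3/10, so f_p = -3*sin(2*x)/10 + 3*cos(2*x)/20.
General solution: f = -3*sin(2*x)/10 + 3*cos(2*x)/20 + C1*cos(4*x)*exp(-2*x) + C2*exp(-2*x)*sin(4*x).
Apply the initial conditions: f(0) = 3/20 + C1 = -3 and f'(0) = -3/5 - 2*C1 + 4*C2 = -2. Solving gives C1 = -63/20, C2 = -77/40.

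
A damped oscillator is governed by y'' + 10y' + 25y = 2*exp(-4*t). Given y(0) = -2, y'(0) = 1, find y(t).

y = -4*exp(-5*t) + 2*exp(-4*t) - 11*t*exp(-5*t)

Characteristic equation r² + 10r + 25 = 0 has discriminant (10)² - 4·(25) = 0, so r = -5 is a repeated root.
Hence y_h = (C1 + C2*t)*exp(-5*t).
Try y_p = A*exp(-4*t). Substituting into the equation and dividing by exp(-4*t) gives A = 2, so y_p = 2*exp(-4*t).
General solution: y = 2*exp(-4*t) + C1*exp(-5*t) + C2*t*exp(-5*t).
Apply the initial conditions: y(0) = 2 + C1 = -2 and y'(0) = -8 + C2 - 5*C1 = 1. Solving gives C1 = -4, C2 = -11.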